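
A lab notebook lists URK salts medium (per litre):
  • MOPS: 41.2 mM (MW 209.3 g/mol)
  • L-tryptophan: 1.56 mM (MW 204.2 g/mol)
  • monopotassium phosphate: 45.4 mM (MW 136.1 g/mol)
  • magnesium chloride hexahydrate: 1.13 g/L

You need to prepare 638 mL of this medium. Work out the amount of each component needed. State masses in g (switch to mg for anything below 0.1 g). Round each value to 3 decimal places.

Target volume = 638 mL = 0.638 L.
MOPS: 41.2 mmol/L × 209.3 g/mol × 0.638 L ÷ 1000 = 5.502 g
L-tryptophan: 1.56 mmol/L × 204.2 g/mol × 0.638 L ÷ 1000 = 0.203 g
monopotassium phosphate: 45.4 mmol/L × 136.1 g/mol × 0.638 L ÷ 1000 = 3.942 g
magnesium chloride hexahydrate: 1.13 g/L × 0.638 L = 0.721 g

MOPS 5.502 g; L-tryptophan 0.203 g; monopotassium phosphate 3.942 g; magnesium chloride hexahydrate 0.721 g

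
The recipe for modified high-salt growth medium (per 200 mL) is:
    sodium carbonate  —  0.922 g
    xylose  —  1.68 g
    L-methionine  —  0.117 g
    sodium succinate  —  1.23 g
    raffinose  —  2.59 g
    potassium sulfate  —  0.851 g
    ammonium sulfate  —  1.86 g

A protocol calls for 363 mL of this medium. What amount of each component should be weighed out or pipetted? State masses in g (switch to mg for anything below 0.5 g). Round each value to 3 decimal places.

Scale factor = 363 mL / 200 mL = 1.815.
sodium carbonate: 0.922 g × (363 mL / 200 mL) = 1.673 g
xylose: 1.68 g × (363 mL / 200 mL) = 3.049 g
L-methionine: 0.117 g × (363 mL / 200 mL) = 0.212355 g = 212.355 mg
sodium succinate: 1.23 g × (363 mL / 200 mL) = 2.232 g
raffinose: 2.59 g × (363 mL / 200 mL) = 4.701 g
potassium sulfate: 0.851 g × (363 mL / 200 mL) = 1.545 g
ammonium sulfate: 1.86 g × (363 mL / 200 mL) = 3.376 g

sodium carbonate 1.673 g; xylose 3.049 g; L-methionine 212.355 mg; sodium succinate 2.232 g; raffinose 4.701 g; potassium sulfate 1.545 g; ammonium sulfate 3.376 g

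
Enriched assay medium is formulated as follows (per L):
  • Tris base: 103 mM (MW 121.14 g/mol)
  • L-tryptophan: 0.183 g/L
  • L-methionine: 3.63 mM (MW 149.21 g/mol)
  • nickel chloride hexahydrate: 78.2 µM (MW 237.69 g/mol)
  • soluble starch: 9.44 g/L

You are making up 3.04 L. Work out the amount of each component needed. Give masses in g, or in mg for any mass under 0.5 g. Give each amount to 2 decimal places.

Working volume: 3.04 L.
Tris base: 103 mmol/L × 121.14 g/mol × 3.04 L ÷ 1000 = 37.93 g
L-tryptophan: 0.183 g/L × 3.04 L = 0.56 g
L-methionine: 3.63 mmol/L × 149.21 g/mol × 3.04 L ÷ 1000 = 1.65 g
nickel chloride hexahydrate: 78.2 µmol/L × 237.69 g/mol × 3.04 L ÷ 1000 = 56.51 mg
soluble starch: 9.44 g/L × 3.04 L = 28.70 g

Tris base 37.93 g; L-tryptophan 0.56 g; L-methionine 1.65 g; nickel chloride hexahydrate 56.51 mg; soluble starch 28.70 g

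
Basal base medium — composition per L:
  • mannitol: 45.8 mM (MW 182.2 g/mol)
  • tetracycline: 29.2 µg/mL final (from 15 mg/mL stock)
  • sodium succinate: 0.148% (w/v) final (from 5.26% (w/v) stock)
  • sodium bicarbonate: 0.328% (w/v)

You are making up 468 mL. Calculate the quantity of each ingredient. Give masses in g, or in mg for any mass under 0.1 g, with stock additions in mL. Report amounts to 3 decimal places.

mannitol 3.905 g; tetracycline 0.911 mL; sodium succinate 13.168 mL; sodium bicarbonate 1.535 g

Target volume = 468 mL = 0.468 L.
mannitol: 45.8 mmol/L × 182.2 g/mol × 0.468 L ÷ 1000 = 3.905 g
tetracycline: V = C2·V2/C1 = 29.2 µg/mL × 468 mL ÷ 15000 µg/mL = 0.911 mL
sodium succinate: C1V1 = C2V2 → 0.148% ÷ 5.26% × 468 mL = 13.168 mL
sodium bicarbonate: 0.328 g per 100 mL × 468 mL ÷ 100 = 1.535 g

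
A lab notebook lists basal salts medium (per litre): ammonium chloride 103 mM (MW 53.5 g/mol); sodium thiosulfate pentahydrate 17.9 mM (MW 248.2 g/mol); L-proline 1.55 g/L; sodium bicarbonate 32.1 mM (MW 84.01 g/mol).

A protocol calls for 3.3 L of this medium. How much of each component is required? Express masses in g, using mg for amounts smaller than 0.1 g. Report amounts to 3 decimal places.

ammonium chloride 18.185 g; sodium thiosulfate pentahydrate 14.661 g; L-proline 5.115 g; sodium bicarbonate 8.899 g

Working volume: 3.3 L.
ammonium chloride: 103 mmol/L × 53.5 g/mol × 3.3 L ÷ 1000 = 18.185 g
sodium thiosulfate pentahydrate: 17.9 mmol/L × 248.2 g/mol × 3.3 L ÷ 1000 = 14.661 g
L-proline: 1.55 g/L × 3.3 L = 5.115 g
sodium bicarbonate: 32.1 mmol/L × 84.01 g/mol × 3.3 L ÷ 1000 = 8.899 g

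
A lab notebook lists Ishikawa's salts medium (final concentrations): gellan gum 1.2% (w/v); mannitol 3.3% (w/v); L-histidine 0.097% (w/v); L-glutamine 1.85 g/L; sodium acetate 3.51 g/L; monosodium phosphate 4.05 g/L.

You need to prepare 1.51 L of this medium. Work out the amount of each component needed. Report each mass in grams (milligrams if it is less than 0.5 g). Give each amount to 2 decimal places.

gellan gum 18.12 g; mannitol 49.83 g; L-histidine 1.46 g; L-glutamine 2.79 g; sodium acetate 5.30 g; monosodium phosphate 6.12 g

Scale factor relative to 1 L: 1.51.
gellan gum: 1.2 g per 100 mL × 1510 mL ÷ 100 = 18.12 g
mannitol: 3.3% w/v = 33 g/L → 33 × 1.51 L = 49.83 g
L-histidine: 0.097 g per 100 mL × 1510 mL ÷ 100 = 1.46 g
L-glutamine: 1.85 g/L × 1.51 L = 2.79 g
sodium acetate: 3.51 g/L × 1.51 L = 5.30 g
monosodium phosphate: 4.05 g/L × 1.51 L = 6.12 g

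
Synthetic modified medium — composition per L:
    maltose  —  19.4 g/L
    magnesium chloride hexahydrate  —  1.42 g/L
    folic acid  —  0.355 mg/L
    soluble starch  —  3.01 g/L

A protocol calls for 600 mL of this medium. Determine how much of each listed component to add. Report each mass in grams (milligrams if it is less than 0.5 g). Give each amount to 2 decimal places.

maltose 11.64 g; magnesium chloride hexahydrate 0.85 g; folic acid 0.21 mg; soluble starch 1.81 g

Target volume = 600 mL = 0.6 L.
maltose: 19.4 g/L × 0.6 L = 11.64 g
magnesium chloride hexahydrate: 1.42 g/L × 0.6 L = 0.85 g
folic acid: 0.355 mg/L × 0.6 L = 0.21 mg
soluble starch: 3.01 g/L × 0.6 L = 1.81 g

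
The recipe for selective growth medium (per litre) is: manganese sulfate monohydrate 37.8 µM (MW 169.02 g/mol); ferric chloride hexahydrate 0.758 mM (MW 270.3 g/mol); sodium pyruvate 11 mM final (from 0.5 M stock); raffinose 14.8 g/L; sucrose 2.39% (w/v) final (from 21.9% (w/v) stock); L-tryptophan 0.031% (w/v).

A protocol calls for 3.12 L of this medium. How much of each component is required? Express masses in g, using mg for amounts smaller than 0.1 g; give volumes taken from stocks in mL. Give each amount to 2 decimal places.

manganese sulfate monohydrate 19.93 mg; ferric chloride hexahydrate 0.64 g; sodium pyruvate 68.64 mL; raffinose 46.18 g; sucrose 340.49 mL; L-tryptophan 0.97 g

Working volume: 3.12 L.
manganese sulfate monohydrate: 37.8 µmol/L × 169.02 g/mol × 3.12 L ÷ 1000 = 19.93 mg
ferric chloride hexahydrate: 0.758 mmol/L × 270.3 g/mol × 3.12 L ÷ 1000 = 0.64 g
sodium pyruvate: dilute stock: 11 mM × 3120 mL ÷ 500 mM = 68.64 mL
raffinose: 14.8 g/L × 3.12 L = 46.18 g
sucrose: dilute stock: 2.39% ÷ 21.9% × 3120 mL = 340.49 mL
L-tryptophan: 0.031 g per 100 mL × 3120 mL ÷ 100 = 0.97 g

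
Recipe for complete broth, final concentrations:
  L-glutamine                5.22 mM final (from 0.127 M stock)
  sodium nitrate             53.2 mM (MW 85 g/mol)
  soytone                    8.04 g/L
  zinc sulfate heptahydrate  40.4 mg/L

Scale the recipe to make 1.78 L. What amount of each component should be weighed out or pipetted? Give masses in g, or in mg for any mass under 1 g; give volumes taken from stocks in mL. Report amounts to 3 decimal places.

L-glutamine 73.162 mL; sodium nitrate 8.049 g; soytone 14.311 g; zinc sulfate heptahydrate 71.912 mg

Working volume: 1.78 L.
L-glutamine: V = C2·V2/C1 = 5.22 mM × 1780 mL ÷ 127 mM = 73.162 mL
sodium nitrate: 53.2 mmol/L × 85 g/mol × 1.78 L ÷ 1000 = 8.049 g
soytone: 8.04 g/L × 1.78 L = 14.311 g
zinc sulfate heptahydrate: 40.4 mg/L × 1.78 L = 71.912 mg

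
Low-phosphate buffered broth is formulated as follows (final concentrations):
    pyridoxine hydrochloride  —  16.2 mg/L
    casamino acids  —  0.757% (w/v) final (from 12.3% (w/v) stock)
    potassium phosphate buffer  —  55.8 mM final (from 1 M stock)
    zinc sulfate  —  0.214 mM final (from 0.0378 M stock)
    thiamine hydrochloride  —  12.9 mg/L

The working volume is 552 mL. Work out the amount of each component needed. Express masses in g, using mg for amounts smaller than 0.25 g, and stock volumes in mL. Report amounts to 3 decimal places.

pyridoxine hydrochloride 8.942 mg; casamino acids 33.973 mL; potassium phosphate buffer 30.802 mL; zinc sulfate 3.125 mL; thiamine hydrochloride 7.121 mg

Working volume: 552 mL = 0.552 L.
pyridoxine hydrochloride: 16.2 mg/L × 0.552 L = 8.942 mg
casamino acids: C1V1 = C2V2 → 0.757% ÷ 12.3% × 552 mL = 33.973 mL
potassium phosphate buffer: C1V1 = C2V2 → 55.8 mM × 552 mL ÷ 1000 mM = 30.802 mL
zinc sulfate: dilute stock: 0.214 mM × 552 mL ÷ 37.8 mM = 3.125 mL
thiamine hydrochloride: 12.9 mg/L × 0.552 L = 7.121 mg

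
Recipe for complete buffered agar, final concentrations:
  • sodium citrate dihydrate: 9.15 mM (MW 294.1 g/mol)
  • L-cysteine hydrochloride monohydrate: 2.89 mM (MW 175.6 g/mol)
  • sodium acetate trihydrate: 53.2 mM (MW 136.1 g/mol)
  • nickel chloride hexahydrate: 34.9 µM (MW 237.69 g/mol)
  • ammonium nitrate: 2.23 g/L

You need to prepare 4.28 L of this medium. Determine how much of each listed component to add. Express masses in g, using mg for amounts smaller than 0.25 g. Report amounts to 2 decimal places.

sodium citrate dihydrate 11.52 g; L-cysteine hydrochloride monohydrate 2.17 g; sodium acetate trihydrate 30.99 g; nickel chloride hexahydrate 35.50 mg; ammonium nitrate 9.54 g

Working volume: 4.28 L.
sodium citrate dihydrate: 9.15 mmol/L × 294.1 g/mol × 4.28 L ÷ 1000 = 11.52 g
L-cysteine hydrochloride monohydrate: 2.89 mmol/L × 175.6 g/mol × 4.28 L ÷ 1000 = 2.17 g
sodium acetate trihydrate: 53.2 mmol/L × 136.1 g/mol × 4.28 L ÷ 1000 = 30.99 g
nickel chloride hexahydrate: 34.9 µmol/L × 237.69 g/mol × 4.28 L ÷ 1000 = 35.50 mg
ammonium nitrate: 2.23 g/L × 4.28 L = 9.54 g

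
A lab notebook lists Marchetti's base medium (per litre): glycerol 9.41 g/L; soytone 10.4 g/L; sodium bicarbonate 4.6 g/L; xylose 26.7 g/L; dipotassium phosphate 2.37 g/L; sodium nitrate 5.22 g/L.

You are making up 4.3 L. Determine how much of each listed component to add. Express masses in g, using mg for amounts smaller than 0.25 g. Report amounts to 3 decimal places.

glycerol 40.463 g; soytone 44.720 g; sodium bicarbonate 19.780 g; xylose 114.810 g; dipotassium phosphate 10.191 g; sodium nitrate 22.446 g

Working volume: 4.3 L.
glycerol: 9.41 g/L × 4.3 L = 40.463 g
soytone: 10.4 g/L × 4.3 L = 44.720 g
sodium bicarbonate: 4.6 g/L × 4.3 L = 19.780 g
xylose: 26.7 g/L × 4.3 L = 114.810 g
dipotassium phosphate: 2.37 g/L × 4.3 L = 10.191 g
sodium nitrate: 5.22 g/L × 4.3 L = 22.446 g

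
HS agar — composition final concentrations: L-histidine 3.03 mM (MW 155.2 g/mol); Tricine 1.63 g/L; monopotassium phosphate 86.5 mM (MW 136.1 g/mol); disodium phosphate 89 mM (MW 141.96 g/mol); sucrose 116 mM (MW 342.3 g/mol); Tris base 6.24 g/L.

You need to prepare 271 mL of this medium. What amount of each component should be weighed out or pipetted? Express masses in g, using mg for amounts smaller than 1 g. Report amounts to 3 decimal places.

L-histidine 127.439 mg; Tricine 441.730 mg; monopotassium phosphate 3.190 g; disodium phosphate 3.424 g; sucrose 10.761 g; Tris base 1.691 g

Scale factor relative to 1 L: 0.271.
L-histidine: 3.03 mmol/L × 155.2 mg/mmol × 0.271 L = 127.439 mg
Tricine: 1.63 g/L × 0.271 L = 0.44173 g = 441.730 mg
monopotassium phosphate: 86.5 mmol/L × 136.1 g/mol × 0.271 L ÷ 1000 = 3.190 g
disodium phosphate: 89 mmol/L × 141.96 g/mol × 0.271 L ÷ 1000 = 3.424 g
sucrose: 116 mmol/L × 342.3 g/mol × 0.271 L ÷ 1000 = 10.761 g
Tris base: 6.24 g/L × 0.271 L = 1.691 g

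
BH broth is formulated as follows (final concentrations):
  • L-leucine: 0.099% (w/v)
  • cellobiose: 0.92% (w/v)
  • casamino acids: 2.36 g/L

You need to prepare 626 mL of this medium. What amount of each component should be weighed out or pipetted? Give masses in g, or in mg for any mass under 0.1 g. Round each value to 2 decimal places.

L-leucine 0.62 g; cellobiose 5.76 g; casamino acids 1.48 g

Scale factor relative to 1 L: 0.626.
L-leucine: 0.099% w/v = 0.99 g/L → 0.99 × 0.626 L = 0.62 g
cellobiose: 0.92 g per 100 mL × 626 mL ÷ 100 = 5.76 g
casamino acids: 2.36 g/L × 0.626 L = 1.48 g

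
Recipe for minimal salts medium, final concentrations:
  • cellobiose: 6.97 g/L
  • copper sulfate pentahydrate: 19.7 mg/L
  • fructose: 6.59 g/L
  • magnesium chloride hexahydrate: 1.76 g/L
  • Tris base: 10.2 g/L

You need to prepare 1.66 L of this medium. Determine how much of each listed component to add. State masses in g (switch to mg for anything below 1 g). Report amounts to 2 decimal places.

cellobiose 11.57 g; copper sulfate pentahydrate 32.70 mg; fructose 10.94 g; magnesium chloride hexahydrate 2.92 g; Tris base 16.93 g

Scale factor relative to 1 L: 1.66.
cellobiose: 6.97 g/L × 1.66 L = 11.57 g
copper sulfate pentahydrate: 19.7 mg/L × 1.66 L = 32.70 mg
fructose: 6.59 g/L × 1.66 L = 10.94 g
magnesium chloride hexahydrate: 1.76 g/L × 1.66 L = 2.92 g
Tris base: 10.2 g/L × 1.66 L = 16.93 g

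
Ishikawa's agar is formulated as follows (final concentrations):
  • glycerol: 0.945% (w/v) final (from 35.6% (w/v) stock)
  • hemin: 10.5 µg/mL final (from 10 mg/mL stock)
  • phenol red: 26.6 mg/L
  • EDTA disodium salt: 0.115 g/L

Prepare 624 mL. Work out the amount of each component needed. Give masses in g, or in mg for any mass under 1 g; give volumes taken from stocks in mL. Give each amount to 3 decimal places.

Target volume = 624 mL = 0.624 L.
glycerol: V = C2·V2/C1 = 0.945% ÷ 35.6% × 624 mL = 16.564 mL
hemin: dilute stock: 10.5 µg/mL × 624 mL ÷ 10000 µg/mL = 0.655 mL
phenol red: 26.6 mg/L × 0.624 L = 16.598 mg
EDTA disodium salt: 0.115 g/L × 0.624 L = 0.07176 g = 71.760 mg

glycerol 16.564 mL; hemin 0.655 mL; phenol red 16.598 mg; EDTA disodium salt 71.760 mg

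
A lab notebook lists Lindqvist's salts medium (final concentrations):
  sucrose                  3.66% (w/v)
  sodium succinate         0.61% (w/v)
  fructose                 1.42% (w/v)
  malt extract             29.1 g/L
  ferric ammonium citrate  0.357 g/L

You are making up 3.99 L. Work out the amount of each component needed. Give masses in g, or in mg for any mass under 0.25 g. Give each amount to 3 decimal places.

sucrose 146.034 g; sodium succinate 24.339 g; fructose 56.658 g; malt extract 116.109 g; ferric ammonium citrate 1.424 g

Working volume: 3.99 L.
sucrose: 3.66% w/v = 36.6 g/L → 36.6 × 3.99 L = 146.034 g
sodium succinate: 0.61% w/v = 6.1 g/L → 6.1 × 3.99 L = 24.339 g
fructose: 1.42% w/v = 14.2 g/L → 14.2 × 3.99 L = 56.658 g
malt extract: 29.1 g/L × 3.99 L = 116.109 g
ferric ammonium citrate: 0.357 g/L × 3.99 L = 1.424 g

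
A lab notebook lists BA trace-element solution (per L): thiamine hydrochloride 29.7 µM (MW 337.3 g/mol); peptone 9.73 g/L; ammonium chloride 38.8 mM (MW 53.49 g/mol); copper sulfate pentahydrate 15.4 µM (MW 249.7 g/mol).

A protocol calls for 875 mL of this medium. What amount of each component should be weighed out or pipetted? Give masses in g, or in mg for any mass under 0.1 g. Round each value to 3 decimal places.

thiamine hydrochloride 8.766 mg; peptone 8.514 g; ammonium chloride 1.816 g; copper sulfate pentahydrate 3.365 mg

Target volume = 875 mL = 0.875 L.
thiamine hydrochloride: 29.7 µmol/L × 337.3 g/mol × 0.875 L ÷ 1000 = 8.766 mg
peptone: 9.73 g/L × 0.875 L = 8.514 g
ammonium chloride: 38.8 mmol/L × 53.49 g/mol × 0.875 L ÷ 1000 = 1.816 g
copper sulfate pentahydrate: 15.4 µmol/L × 249.7 g/mol × 0.875 L ÷ 1000 = 3.365 mg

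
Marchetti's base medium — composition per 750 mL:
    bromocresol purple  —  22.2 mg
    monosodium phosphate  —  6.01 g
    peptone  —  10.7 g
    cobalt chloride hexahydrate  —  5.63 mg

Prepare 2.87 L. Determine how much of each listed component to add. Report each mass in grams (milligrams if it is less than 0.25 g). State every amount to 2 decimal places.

bromocresol purple 84.95 mg; monosodium phosphate 23.00 g; peptone 40.95 g; cobalt chloride hexahydrate 21.54 mg

Scale factor = 2870 mL / 750 mL = 3.82667.
bromocresol purple: 22.2 mg × (2870 mL / 750 mL) = 84.95 mg
monosodium phosphate: 6.01 g × (2870 mL / 750 mL) = 23.00 g
peptone: 10.7 g × (2870 mL / 750 mL) = 40.95 g
cobalt chloride hexahydrate: 5.63 mg × (2870 mL / 750 mL) = 21.54 mg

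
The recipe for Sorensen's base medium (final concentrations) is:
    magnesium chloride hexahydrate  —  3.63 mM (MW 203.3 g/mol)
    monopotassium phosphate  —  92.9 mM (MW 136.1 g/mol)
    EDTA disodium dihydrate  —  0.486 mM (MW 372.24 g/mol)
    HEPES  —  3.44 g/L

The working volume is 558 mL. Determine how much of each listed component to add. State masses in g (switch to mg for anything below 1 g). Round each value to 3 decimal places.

Scale factor relative to 1 L: 0.558.
magnesium chloride hexahydrate: 3.63 mmol/L × 203.3 mg/mmol × 0.558 L = 411.792 mg
monopotassium phosphate: 92.9 mmol/L × 136.1 g/mol × 0.558 L ÷ 1000 = 7.055 g
EDTA disodium dihydrate: 0.486 mmol/L × 372.24 mg/mmol × 0.558 L = 100.947 mg
HEPES: 3.44 g/L × 0.558 L = 1.920 g

magnesium chloride hexahydrate 411.792 mg; monopotassium phosphate 7.055 g; EDTA disodium dihydrate 100.947 mg; HEPES 1.920 g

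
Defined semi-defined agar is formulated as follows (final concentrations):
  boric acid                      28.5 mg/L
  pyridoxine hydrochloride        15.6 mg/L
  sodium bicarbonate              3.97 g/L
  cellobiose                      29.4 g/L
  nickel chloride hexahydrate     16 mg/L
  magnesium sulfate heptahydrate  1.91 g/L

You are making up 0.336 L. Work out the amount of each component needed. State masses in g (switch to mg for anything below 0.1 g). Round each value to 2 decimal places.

Scale factor relative to 1 L: 0.336.
boric acid: 28.5 mg/L × 0.336 L = 9.58 mg
pyridoxine hydrochloride: 15.6 mg/L × 0.336 L = 5.24 mg
sodium bicarbonate: 3.97 g/L × 0.336 L = 1.33 g
cellobiose: 29.4 g/L × 0.336 L = 9.88 g
nickel chloride hexahydrate: 16 mg/L × 0.336 L = 5.38 mg
magnesium sulfate heptahydrate: 1.91 g/L × 0.336 L = 0.64 g

boric acid 9.58 mg; pyridoxine hydrochloride 5.24 mg; sodium bicarbonate 1.33 g; cellobiose 9.88 g; nickel chloride hexahydrate 5.38 mg; magnesium sulfate heptahydrate 0.64 g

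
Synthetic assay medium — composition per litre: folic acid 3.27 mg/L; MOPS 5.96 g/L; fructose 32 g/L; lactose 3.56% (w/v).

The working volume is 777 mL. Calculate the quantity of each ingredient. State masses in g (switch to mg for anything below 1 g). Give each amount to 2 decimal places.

folic acid 2.54 mg; MOPS 4.63 g; fructose 24.86 g; lactose 27.66 g

Scale factor relative to 1 L: 0.777.
folic acid: 3.27 mg/L × 0.777 L = 2.54 mg
MOPS: 5.96 g/L × 0.777 L = 4.63 g
fructose: 32 g/L × 0.777 L = 24.86 g
lactose: 3.56% w/v = 35.6 g/L → 35.6 × 0.777 L = 27.66 g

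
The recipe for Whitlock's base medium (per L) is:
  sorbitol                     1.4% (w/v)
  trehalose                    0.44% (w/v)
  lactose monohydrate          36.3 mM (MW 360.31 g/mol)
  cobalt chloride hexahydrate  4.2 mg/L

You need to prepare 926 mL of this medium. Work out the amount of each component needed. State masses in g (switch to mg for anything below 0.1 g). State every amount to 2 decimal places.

Scale factor relative to 1 L: 0.926.
sorbitol: 1.4 g per 100 mL × 926 mL ÷ 100 = 12.96 g
trehalose: 0.44 g per 100 mL × 926 mL ÷ 100 = 4.07 g
lactose monohydrate: 36.3 mmol/L × 360.31 g/mol × 0.926 L ÷ 1000 = 12.11 g
cobalt chloride hexahydrate: 4.2 mg/L × 0.926 L = 3.89 mg

sorbitol 12.96 g; trehalose 4.07 g; lactose monohydrate 12.11 g; cobalt chloride hexahydrate 3.89 mg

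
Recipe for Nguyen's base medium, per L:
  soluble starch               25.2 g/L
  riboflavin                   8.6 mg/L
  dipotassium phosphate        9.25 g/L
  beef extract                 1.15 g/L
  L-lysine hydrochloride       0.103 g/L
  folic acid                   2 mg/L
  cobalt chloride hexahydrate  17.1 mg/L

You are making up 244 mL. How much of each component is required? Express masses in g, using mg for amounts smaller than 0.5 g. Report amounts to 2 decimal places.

Target volume = 244 mL = 0.244 L.
soluble starch: 25.2 g/L × 0.244 L = 6.15 g
riboflavin: 8.6 mg/L × 0.244 L = 2.10 mg
dipotassium phosphate: 9.25 g/L × 0.244 L = 2.26 g
beef extract: 1.15 g/L × 0.244 L = 0.2806 g = 280.60 mg
L-lysine hydrochloride: 0.103 g/L × 0.244 L = 0.025132 g = 25.13 mg
folic acid: 2 mg/L × 0.244 L = 0.49 mg
cobalt chloride hexahydrate: 17.1 mg/L × 0.244 L = 4.17 mg

soluble starch 6.15 g; riboflavin 2.10 mg; dipotassium phosphate 2.26 g; beef extract 280.60 mg; L-lysine hydrochloride 25.13 mg; folic acid 0.49 mg; cobalt chloride hexahydrate 4.17 mg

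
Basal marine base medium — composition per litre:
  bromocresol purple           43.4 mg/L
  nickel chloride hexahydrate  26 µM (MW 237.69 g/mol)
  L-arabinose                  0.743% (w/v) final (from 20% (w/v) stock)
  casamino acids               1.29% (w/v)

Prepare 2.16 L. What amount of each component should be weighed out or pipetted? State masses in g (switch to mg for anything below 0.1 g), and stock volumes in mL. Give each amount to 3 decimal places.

bromocresol purple 93.744 mg; nickel chloride hexahydrate 13.349 mg; L-arabinose 80.244 mL; casamino acids 27.864 g

Scale factor relative to 1 L: 2.16.
bromocresol purple: 43.4 mg/L × 2.16 L = 93.744 mg
nickel chloride hexahydrate: 26 µmol/L × 237.69 g/mol × 2.16 L ÷ 1000 = 13.349 mg
L-arabinose: V = C2·V2/C1 = 0.743% ÷ 20% × 2160 mL = 80.244 mL
casamino acids: 1.29% w/v = 12.9 g/L → 12.9 × 2.16 L = 27.864 g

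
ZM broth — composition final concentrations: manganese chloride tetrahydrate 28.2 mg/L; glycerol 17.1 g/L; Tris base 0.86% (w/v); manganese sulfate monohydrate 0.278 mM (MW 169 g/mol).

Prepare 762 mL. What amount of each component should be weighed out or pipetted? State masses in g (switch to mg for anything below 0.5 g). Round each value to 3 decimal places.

Target volume = 762 mL = 0.762 L.
manganese chloride tetrahydrate: 28.2 mg/L × 0.762 L = 21.488 mg
glycerol: 17.1 g/L × 0.762 L = 13.030 g
Tris base: 0.86 g per 100 mL × 762 mL ÷ 100 = 6.553 g
manganese sulfate monohydrate: 0.278 mmol/L × 169 mg/mmol × 0.762 L = 35.800 mg

manganese chloride tetrahydrate 21.488 mg; glycerol 13.030 g; Tris base 6.553 g; manganese sulfate monohydrate 35.800 mg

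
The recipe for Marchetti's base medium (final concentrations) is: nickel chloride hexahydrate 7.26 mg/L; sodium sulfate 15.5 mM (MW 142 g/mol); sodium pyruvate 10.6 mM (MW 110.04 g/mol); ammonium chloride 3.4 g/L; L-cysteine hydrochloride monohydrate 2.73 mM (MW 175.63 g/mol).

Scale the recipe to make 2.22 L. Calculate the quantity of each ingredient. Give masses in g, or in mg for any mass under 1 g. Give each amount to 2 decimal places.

nickel chloride hexahydrate 16.12 mg; sodium sulfate 4.89 g; sodium pyruvate 2.59 g; ammonium chloride 7.55 g; L-cysteine hydrochloride monohydrate 1.06 g

Scale factor relative to 1 L: 2.22.
nickel chloride hexahydrate: 7.26 mg/L × 2.22 L = 16.12 mg
sodium sulfate: 15.5 mmol/L × 142 g/mol × 2.22 L ÷ 1000 = 4.89 g
sodium pyruvate: 10.6 mmol/L × 110.04 g/mol × 2.22 L ÷ 1000 = 2.59 g
ammonium chloride: 3.4 g/L × 2.22 L = 7.55 g
L-cysteine hydrochloride monohydrate: 2.73 mmol/L × 175.63 g/mol × 2.22 L ÷ 1000 = 1.06 g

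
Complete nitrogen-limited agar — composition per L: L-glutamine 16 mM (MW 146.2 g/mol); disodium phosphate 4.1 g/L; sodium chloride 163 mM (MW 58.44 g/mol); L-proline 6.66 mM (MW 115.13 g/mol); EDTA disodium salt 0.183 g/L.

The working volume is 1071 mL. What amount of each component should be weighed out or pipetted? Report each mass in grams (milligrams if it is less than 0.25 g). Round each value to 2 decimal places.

Working volume: 1071 mL = 1.071 L.
L-glutamine: 16 mmol/L × 146.2 g/mol × 1.071 L ÷ 1000 = 2.51 g
disodium phosphate: 4.1 g/L × 1.071 L = 4.39 g
sodium chloride: 163 mmol/L × 58.44 g/mol × 1.071 L ÷ 1000 = 10.20 g
L-proline: 6.66 mmol/L × 115.13 g/mol × 1.071 L ÷ 1000 = 0.82 g
EDTA disodium salt: 0.183 g/L × 1.071 L = 0.195993 g = 195.99 mg

L-glutamine 2.51 g; disodium phosphate 4.39 g; sodium chloride 10.20 g; L-proline 0.82 g; EDTA disodium salt 195.99 mg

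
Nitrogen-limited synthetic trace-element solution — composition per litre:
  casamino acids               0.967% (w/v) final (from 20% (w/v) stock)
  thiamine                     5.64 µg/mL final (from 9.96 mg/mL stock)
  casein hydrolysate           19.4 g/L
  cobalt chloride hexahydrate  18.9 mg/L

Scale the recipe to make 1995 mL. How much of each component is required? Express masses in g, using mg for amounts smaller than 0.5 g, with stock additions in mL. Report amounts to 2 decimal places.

casamino acids 96.46 mL; thiamine 1.13 mL; casein hydrolysate 38.70 g; cobalt chloride hexahydrate 37.71 mg

Working volume: 1995 mL = 1.995 L.
casamino acids: V = C2·V2/C1 = 0.967% ÷ 20% × 1995 mL = 96.46 mL
thiamine: dilute stock: 5.64 µg/mL × 1995 mL ÷ 9960 µg/mL = 1.13 mL
casein hydrolysate: 19.4 g/L × 1.995 L = 38.70 g
cobalt chloride hexahydrate: 18.9 mg/L × 1.995 L = 37.71 mg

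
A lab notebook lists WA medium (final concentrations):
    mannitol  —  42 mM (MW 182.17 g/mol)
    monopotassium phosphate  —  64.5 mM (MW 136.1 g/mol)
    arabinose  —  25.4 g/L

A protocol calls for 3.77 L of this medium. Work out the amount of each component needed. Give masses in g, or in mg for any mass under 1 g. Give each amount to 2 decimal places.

Scale factor relative to 1 L: 3.77.
mannitol: 42 mmol/L × 182.17 g/mol × 3.77 L ÷ 1000 = 28.84 g
monopotassium phosphate: 64.5 mmol/L × 136.1 g/mol × 3.77 L ÷ 1000 = 33.09 g
arabinose: 25.4 g/L × 3.77 L = 95.76 g

mannitol 28.84 g; monopotassium phosphate 33.09 g; arabinose 95.76 g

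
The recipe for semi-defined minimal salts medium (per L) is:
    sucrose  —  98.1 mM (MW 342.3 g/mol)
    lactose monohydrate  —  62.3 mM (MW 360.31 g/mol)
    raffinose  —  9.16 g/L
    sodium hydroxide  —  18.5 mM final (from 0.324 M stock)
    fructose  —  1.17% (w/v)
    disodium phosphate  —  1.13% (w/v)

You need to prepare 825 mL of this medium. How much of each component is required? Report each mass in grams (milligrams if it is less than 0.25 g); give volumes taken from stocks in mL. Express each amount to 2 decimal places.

Working volume: 825 mL = 0.825 L.
sucrose: 98.1 mmol/L × 342.3 g/mol × 0.825 L ÷ 1000 = 27.70 g
lactose monohydrate: 62.3 mmol/L × 360.31 g/mol × 0.825 L ÷ 1000 = 18.52 g
raffinose: 9.16 g/L × 0.825 L = 7.56 g
sodium hydroxide: C1V1 = C2V2 → 18.5 mM × 825 mL ÷ 324 mM = 47.11 mL
fructose: 1.17 g per 100 mL × 825 mL ÷ 100 = 9.65 g
disodium phosphate: 1.13 g per 100 mL × 825 mL ÷ 100 = 9.32 g

sucrose 27.70 g; lactose monohydrate 18.52 g; raffinose 7.56 g; sodium hydroxide 47.11 mL; fructose 9.65 g; disodium phosphate 9.32 g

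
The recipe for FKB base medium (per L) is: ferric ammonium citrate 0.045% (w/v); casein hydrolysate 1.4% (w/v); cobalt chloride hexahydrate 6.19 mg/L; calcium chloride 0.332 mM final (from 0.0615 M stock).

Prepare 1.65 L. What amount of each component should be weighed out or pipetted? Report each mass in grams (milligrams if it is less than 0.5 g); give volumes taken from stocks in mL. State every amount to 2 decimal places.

ferric ammonium citrate 0.74 g; casein hydrolysate 23.10 g; cobalt chloride hexahydrate 10.21 mg; calcium chloride 8.91 mL

Scale factor relative to 1 L: 1.65.
ferric ammonium citrate: 0.045 g per 100 mL × 1650 mL ÷ 100 = 0.74 g
casein hydrolysate: 1.4% w/v = 14 g/L → 14 × 1.65 L = 23.10 g
cobalt chloride hexahydrate: 6.19 mg/L × 1.65 L = 10.21 mg
calcium chloride: V = C2·V2/C1 = 0.332 mM × 1650 mL ÷ 61.5 mM = 8.91 mL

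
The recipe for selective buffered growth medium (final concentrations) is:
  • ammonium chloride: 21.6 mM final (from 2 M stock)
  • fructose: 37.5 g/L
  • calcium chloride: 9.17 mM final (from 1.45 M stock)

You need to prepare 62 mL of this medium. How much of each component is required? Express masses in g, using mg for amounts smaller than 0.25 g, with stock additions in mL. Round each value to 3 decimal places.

ammonium chloride 0.670 mL; fructose 2.325 g; calcium chloride 0.392 mL

Target volume = 62 mL = 0.062 L.
ammonium chloride: dilute stock: 21.6 mM × 62 mL ÷ 2000 mM = 0.670 mL
fructose: 37.5 g/L × 0.062 L = 2.325 g
calcium chloride: V = C2·V2/C1 = 9.17 mM × 62 mL ÷ 1450 mM = 0.392 mL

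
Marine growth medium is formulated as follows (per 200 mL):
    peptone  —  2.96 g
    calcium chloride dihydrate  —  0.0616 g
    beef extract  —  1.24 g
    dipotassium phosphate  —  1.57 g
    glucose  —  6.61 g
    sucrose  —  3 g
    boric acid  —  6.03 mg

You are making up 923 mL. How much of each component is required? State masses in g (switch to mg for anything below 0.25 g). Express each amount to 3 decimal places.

peptone 13.660 g; calcium chloride dihydrate 0.284 g; beef extract 5.723 g; dipotassium phosphate 7.246 g; glucose 30.505 g; sucrose 13.845 g; boric acid 27.828 mg

Scale factor = 923 mL / 200 mL = 4.615.
peptone: 2.96 g × (923 mL / 200 mL) = 13.660 g
calcium chloride dihydrate: 0.0616 g × (923 mL / 200 mL) = 0.284 g
beef extract: 1.24 g × (923 mL / 200 mL) = 5.723 g
dipotassium phosphate: 1.57 g × (923 mL / 200 mL) = 7.246 g
glucose: 6.61 g × (923 mL / 200 mL) = 30.505 g
sucrose: 3 g × (923 mL / 200 mL) = 13.845 g
boric acid: 6.03 mg × (923 mL / 200 mL) = 27.828 mg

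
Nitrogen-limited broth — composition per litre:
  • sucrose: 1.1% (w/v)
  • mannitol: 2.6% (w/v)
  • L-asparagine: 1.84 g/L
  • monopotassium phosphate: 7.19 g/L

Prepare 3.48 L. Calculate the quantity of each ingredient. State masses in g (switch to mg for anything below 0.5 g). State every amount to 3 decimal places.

sucrose 38.280 g; mannitol 90.480 g; L-asparagine 6.403 g; monopotassium phosphate 25.021 g

Scale factor relative to 1 L: 3.48.
sucrose: 1.1% w/v = 11 g/L → 11 × 3.48 L = 38.280 g
mannitol: 2.6 g per 100 mL × 3480 mL ÷ 100 = 90.480 g
L-asparagine: 1.84 g/L × 3.48 L = 6.403 g
monopotassium phosphate: 7.19 g/L × 3.48 L = 25.021 g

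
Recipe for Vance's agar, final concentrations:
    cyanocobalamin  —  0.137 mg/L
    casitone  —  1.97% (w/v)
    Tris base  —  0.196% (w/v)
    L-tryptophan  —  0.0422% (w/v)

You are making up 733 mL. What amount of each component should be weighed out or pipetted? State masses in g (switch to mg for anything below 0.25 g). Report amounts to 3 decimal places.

Scale factor relative to 1 L: 0.733.
cyanocobalamin: 0.137 mg/L × 0.733 L = 0.100 mg
casitone: 1.97% w/v = 19.7 g/L → 19.7 × 0.733 L = 14.440 g
Tris base: 0.196% w/v = 1.96 g/L → 1.96 × 0.733 L = 1.437 g
L-tryptophan: 0.0422% w/v = 0.422 g/L → 0.422 × 0.733 L = 0.309 g

cyanocobalamin 0.100 mg; casitone 14.440 g; Tris base 1.437 g; L-tryptophan 0.309 g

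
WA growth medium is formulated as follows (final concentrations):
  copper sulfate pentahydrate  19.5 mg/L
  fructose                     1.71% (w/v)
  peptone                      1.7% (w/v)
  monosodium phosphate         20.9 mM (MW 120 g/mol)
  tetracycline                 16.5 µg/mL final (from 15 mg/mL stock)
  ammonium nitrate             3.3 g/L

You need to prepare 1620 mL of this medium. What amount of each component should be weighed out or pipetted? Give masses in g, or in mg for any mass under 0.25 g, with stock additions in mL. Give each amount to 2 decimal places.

copper sulfate pentahydrate 31.59 mg; fructose 27.70 g; peptone 27.54 g; monosodium phosphate 4.06 g; tetracycline 1.78 mL; ammonium nitrate 5.35 g

Target volume = 1620 mL = 1.62 L.
copper sulfate pentahydrate: 19.5 mg/L × 1.62 L = 31.59 mg
fructose: 1.71% w/v = 17.1 g/L → 17.1 × 1.62 L = 27.70 g
peptone: 1.7% w/v = 17 g/L → 17 × 1.62 L = 27.54 g
monosodium phosphate: 20.9 mmol/L × 120 g/mol × 1.62 L ÷ 1000 = 4.06 g
tetracycline: dilute stock: 16.5 µg/mL × 1620 mL ÷ 15000 µg/mL = 1.78 mL
ammonium nitrate: 3.3 g/L × 1.62 L = 5.35 g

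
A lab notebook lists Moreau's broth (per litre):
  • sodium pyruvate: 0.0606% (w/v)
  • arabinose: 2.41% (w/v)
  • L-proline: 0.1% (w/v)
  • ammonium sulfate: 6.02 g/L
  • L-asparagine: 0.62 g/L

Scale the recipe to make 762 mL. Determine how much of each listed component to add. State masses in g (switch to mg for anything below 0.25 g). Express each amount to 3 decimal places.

Target volume = 762 mL = 0.762 L.
sodium pyruvate: 0.0606 g per 100 mL × 762 mL ÷ 100 = 0.462 g
arabinose: 2.41 g per 100 mL × 762 mL ÷ 100 = 18.364 g
L-proline: 0.1 g per 100 mL × 762 mL ÷ 100 = 0.762 g
ammonium sulfate: 6.02 g/L × 0.762 L = 4.587 g
L-asparagine: 0.62 g/L × 0.762 L = 0.472 g

sodium pyruvate 0.462 g; arabinose 18.364 g; L-proline 0.762 g; ammonium sulfate 4.587 g; L-asparagine 0.472 g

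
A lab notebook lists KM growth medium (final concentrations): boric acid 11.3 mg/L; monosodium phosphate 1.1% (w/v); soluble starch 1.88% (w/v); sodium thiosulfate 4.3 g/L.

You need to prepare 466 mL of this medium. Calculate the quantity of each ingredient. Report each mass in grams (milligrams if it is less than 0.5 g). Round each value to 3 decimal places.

Target volume = 466 mL = 0.466 L.
boric acid: 11.3 mg/L × 0.466 L = 5.266 mg
monosodium phosphate: 1.1% w/v = 11 g/L → 11 × 0.466 L = 5.126 g
soluble starch: 1.88 g per 100 mL × 466 mL ÷ 100 = 8.761 g
sodium thiosulfate: 4.3 g/L × 0.466 L = 2.004 g

boric acid 5.266 mg; monosodium phosphate 5.126 g; soluble starch 8.761 g; sodium thiosulfate 2.004 g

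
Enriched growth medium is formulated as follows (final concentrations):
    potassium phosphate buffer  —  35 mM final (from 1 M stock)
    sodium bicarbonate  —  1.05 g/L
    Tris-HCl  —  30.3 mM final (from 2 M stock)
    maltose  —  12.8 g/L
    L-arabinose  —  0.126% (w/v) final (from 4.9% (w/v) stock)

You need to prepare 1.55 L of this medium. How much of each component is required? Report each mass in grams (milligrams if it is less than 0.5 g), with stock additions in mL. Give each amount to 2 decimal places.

Working volume: 1.55 L.
potassium phosphate buffer: V = C2·V2/C1 = 35 mM × 1550 mL ÷ 1000 mM = 54.25 mL
sodium bicarbonate: 1.05 g/L × 1.55 L = 1.63 g
Tris-HCl: C1V1 = C2V2 → 30.3 mM × 1550 mL ÷ 2000 mM = 23.48 mL
maltose: 12.8 g/L × 1.55 L = 19.84 g
L-arabinose: dilute stock: 0.126% ÷ 4.9% × 1550 mL = 39.86 mL

potassium phosphate buffer 54.25 mL; sodium bicarbonate 1.63 g; Tris-HCl 23.48 mL; maltose 19.84 g; L-arabinose 39.86 mL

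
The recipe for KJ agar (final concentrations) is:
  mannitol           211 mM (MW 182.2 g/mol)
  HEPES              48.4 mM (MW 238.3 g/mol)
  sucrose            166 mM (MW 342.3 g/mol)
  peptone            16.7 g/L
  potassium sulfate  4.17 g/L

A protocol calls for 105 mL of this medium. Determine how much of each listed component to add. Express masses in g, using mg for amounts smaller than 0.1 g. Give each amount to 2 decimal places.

Target volume = 105 mL = 0.105 L.
mannitol: 211 mmol/L × 182.2 g/mol × 0.105 L ÷ 1000 = 4.04 g
HEPES: 48.4 mmol/L × 238.3 g/mol × 0.105 L ÷ 1000 = 1.21 g
sucrose: 166 mmol/L × 342.3 g/mol × 0.105 L ÷ 1000 = 5.97 g
peptone: 16.7 g/L × 0.105 L = 1.75 g
potassium sulfate: 4.17 g/L × 0.105 L = 0.44 g

mannitol 4.04 g; HEPES 1.21 g; sucrose 5.97 g; peptone 1.75 g; potassium sulfate 0.44 g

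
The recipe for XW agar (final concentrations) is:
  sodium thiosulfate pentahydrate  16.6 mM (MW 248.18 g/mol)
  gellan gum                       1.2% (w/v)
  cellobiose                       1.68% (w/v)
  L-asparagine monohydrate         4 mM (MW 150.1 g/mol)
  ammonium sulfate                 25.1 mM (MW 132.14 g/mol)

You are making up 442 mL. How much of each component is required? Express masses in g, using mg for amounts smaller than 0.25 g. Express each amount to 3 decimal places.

Working volume: 442 mL = 0.442 L.
sodium thiosulfate pentahydrate: 16.6 mmol/L × 248.18 g/mol × 0.442 L ÷ 1000 = 1.821 g
gellan gum: 1.2 g per 100 mL × 442 mL ÷ 100 = 5.304 g
cellobiose: 1.68 g per 100 mL × 442 mL ÷ 100 = 7.426 g
L-asparagine monohydrate: 4 mmol/L × 150.1 g/mol × 0.442 L ÷ 1000 = 0.265 g
ammonium sulfate: 25.1 mmol/L × 132.14 g/mol × 0.442 L ÷ 1000 = 1.466 g

sodium thiosulfate pentahydrate 1.821 g; gellan gum 5.304 g; cellobiose 7.426 g; L-asparagine monohydrate 0.265 g; ammonium sulfate 1.466 g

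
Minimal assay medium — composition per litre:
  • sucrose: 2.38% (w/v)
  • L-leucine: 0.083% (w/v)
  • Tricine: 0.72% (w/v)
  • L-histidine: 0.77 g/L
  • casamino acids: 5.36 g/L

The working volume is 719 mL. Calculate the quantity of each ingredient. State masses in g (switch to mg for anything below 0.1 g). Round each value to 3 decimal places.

sucrose 17.112 g; L-leucine 0.597 g; Tricine 5.177 g; L-histidine 0.554 g; casamino acids 3.854 g

Working volume: 719 mL = 0.719 L.
sucrose: 2.38% w/v = 23.8 g/L → 23.8 × 0.719 L = 17.112 g
L-leucine: 0.083 g per 100 mL × 719 mL ÷ 100 = 0.597 g
Tricine: 0.72% w/v = 7.2 g/L → 7.2 × 0.719 L = 5.177 g
L-histidine: 0.77 g/L × 0.719 L = 0.554 g
casamino acids: 5.36 g/L × 0.719 L = 3.854 g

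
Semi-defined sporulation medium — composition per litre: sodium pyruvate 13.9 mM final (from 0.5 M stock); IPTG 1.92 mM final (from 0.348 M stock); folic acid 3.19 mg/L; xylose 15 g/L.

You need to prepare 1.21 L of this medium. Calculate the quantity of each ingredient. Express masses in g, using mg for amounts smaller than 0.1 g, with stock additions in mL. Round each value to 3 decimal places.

Working volume: 1.21 L.
sodium pyruvate: C1V1 = C2V2 → 13.9 mM × 1210 mL ÷ 500 mM = 33.638 mL
IPTG: V = C2·V2/C1 = 1.92 mM × 1210 mL ÷ 348 mM = 6.676 mL
folic acid: 3.19 mg/L × 1.21 L = 3.860 mg
xylose: 15 g/L × 1.21 L = 18.150 g

sodium pyruvate 33.638 mL; IPTG 6.676 mL; folic acid 3.860 mg; xylose 18.150 g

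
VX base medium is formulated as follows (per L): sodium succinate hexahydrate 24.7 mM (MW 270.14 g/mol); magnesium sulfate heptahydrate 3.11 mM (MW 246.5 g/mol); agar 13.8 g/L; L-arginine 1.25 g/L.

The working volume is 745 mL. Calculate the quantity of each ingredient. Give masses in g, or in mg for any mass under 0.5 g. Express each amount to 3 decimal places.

sodium succinate hexahydrate 4.971 g; magnesium sulfate heptahydrate 0.571 g; agar 10.281 g; L-arginine 0.931 g

Target volume = 745 mL = 0.745 L.
sodium succinate hexahydrate: 24.7 mmol/L × 270.14 g/mol × 0.745 L ÷ 1000 = 4.971 g
magnesium sulfate heptahydrate: 3.11 mmol/L × 246.5 g/mol × 0.745 L ÷ 1000 = 0.571 g
agar: 13.8 g/L × 0.745 L = 10.281 g
L-arginine: 1.25 g/L × 0.745 L = 0.931 g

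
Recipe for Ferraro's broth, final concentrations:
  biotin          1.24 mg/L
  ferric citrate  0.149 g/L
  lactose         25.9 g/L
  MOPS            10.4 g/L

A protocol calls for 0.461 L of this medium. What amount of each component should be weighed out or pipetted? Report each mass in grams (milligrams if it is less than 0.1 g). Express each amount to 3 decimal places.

Scale factor relative to 1 L: 0.461.
biotin: 1.24 mg/L × 0.461 L = 0.572 mg
ferric citrate: 0.149 g/L × 0.461 L = 0.068689 g = 68.689 mg
lactose: 25.9 g/L × 0.461 L = 11.940 g
MOPS: 10.4 g/L × 0.461 L = 4.794 g

biotin 0.572 mg; ferric citrate 68.689 mg; lactose 11.940 g; MOPS 4.794 g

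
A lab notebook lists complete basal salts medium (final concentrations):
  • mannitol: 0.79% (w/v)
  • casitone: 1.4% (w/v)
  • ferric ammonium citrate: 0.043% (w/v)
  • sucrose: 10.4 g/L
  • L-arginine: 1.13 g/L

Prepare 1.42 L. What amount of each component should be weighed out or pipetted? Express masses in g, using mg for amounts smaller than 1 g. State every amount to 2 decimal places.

mannitol 11.22 g; casitone 19.88 g; ferric ammonium citrate 610.60 mg; sucrose 14.77 g; L-arginine 1.60 g

Scale factor relative to 1 L: 1.42.
mannitol: 0.79 g per 100 mL × 1420 mL ÷ 100 = 11.22 g
casitone: 1.4% w/v = 14 g/L → 14 × 1.42 L = 19.88 g
ferric ammonium citrate: 0.043% w/v = 0.43 g/L → 0.43 × 1.42 L = 0.6106 g = 610.60 mg
sucrose: 10.4 g/L × 1.42 L = 14.77 g
L-arginine: 1.13 g/L × 1.42 L = 1.60 g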